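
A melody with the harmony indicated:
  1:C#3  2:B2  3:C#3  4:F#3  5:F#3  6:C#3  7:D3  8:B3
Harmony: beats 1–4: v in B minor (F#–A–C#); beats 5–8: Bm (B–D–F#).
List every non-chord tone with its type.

The harmony at that moment is F# minor triad (F#, A, C#); B2 is not a chord tone.
It is approached by step down from C#3 and left by step up to C#3.
Step away and step back to the same note — a neighbor tone (lower neighbor).
The harmony at that moment is B minor triad (B, D, F#); C#3 is not a chord tone.
It is approached by leap down from F#3 and left by step up to D3.
Leap in, step out — an appoggiatura.

B2 (beat 2) — neighbor tone; C#3 (beat 6) — appoggiatura.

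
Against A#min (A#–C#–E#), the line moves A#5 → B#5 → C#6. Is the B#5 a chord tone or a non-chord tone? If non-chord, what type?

The harmony at that moment is A# minor triad (A#, C#, E#); B#5 is not a chord tone.
It is approached by step up from A#5 and left by step up to C#6.
Step in, step out in the same direction — a passing tone.

Non-chord tone — a passing tone.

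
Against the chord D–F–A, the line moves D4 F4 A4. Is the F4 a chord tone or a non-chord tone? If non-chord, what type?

Chord tone (the third of D minor triad).

D minor triad contains D, F, A; F is the third, so it is a chord tone.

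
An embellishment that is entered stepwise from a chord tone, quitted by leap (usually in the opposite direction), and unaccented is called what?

Escape tone.

Approach: by step. Departure: by leap. Metric position: weak.
Step in, leap out, from a weak position — an escape tone (échappée). (It is the mirror image of the appoggiatura, which leaps in and steps out on a strong beat.)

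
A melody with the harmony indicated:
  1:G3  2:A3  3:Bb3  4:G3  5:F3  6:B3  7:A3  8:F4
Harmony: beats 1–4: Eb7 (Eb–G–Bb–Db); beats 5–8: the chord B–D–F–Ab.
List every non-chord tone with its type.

The harmony at that moment is Eb dominant seventh chord (Eb, G, Bb, Db); A3 is not a chord tone.
It is approached by step up from G3 and left by step up to Bb3.
Step in, step out in the same direction — a passing tone.
The harmony at that moment is B diminished seventh chord (B, D, F, Ab); A3 is not a chord tone.
It is approached by step down from B3 and left by leap up to F4.
Step in, leap out — an escape tone.

A3 (beat 2) — passing tone; A3 (beat 7) — escape tone.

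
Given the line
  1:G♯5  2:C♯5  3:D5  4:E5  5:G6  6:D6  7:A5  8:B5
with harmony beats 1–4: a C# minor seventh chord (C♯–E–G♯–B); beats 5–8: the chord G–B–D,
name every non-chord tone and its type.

The harmony at that moment is C♯ minor seventh chord (C♯, E, G♯, B); D5 is not a chord tone.
It is approached by step up from C♯5 and left by step up to E5.
Step in, step out in the same direction — a passing tone.
The harmony at that moment is G major triad (G, B, D); A5 is not a chord tone.
It is approached by leap down from D6 and left by step up to B5.
Leap in, step out — an appoggiatura.

D5 (beat 3) — passing tone; A5 (beat 7) — appoggiatura.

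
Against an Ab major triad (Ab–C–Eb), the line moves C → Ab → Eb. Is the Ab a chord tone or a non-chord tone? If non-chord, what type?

Chord tone (the root of Ab major triad).

Ab major triad contains Ab, C, Eb; Ab is the root, so it is a chord tone.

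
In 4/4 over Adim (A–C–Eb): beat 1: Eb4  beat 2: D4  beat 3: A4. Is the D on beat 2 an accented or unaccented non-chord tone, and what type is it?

The harmony at that moment is A diminished triad (A, C, Eb); D4 is not a chord tone.
It is approached by step down from Eb4 and left by leap up to A4.
Step in, leap out — an escape tone.
It falls on a weak beat, so it is unaccented.

Unaccented escape tone.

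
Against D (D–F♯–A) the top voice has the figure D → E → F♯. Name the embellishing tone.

The harmony at that moment is D major triad (D, F♯, A); E is not a chord tone.
It is approached by step up from D and left by step up to F♯.
Step in, step out in the same direction — a passing tone.

E is a passing tone.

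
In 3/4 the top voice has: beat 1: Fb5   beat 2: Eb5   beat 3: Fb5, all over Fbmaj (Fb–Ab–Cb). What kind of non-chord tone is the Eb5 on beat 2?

The harmony at that moment is Fb major triad (Fb, Ab, Cb); Eb5 is not a chord tone.
It is approached by step down from Fb5 and left by step up to Fb5.
Step away and step back to the same note — a neighbor tone (lower neighbor).

Lower neighbor tone.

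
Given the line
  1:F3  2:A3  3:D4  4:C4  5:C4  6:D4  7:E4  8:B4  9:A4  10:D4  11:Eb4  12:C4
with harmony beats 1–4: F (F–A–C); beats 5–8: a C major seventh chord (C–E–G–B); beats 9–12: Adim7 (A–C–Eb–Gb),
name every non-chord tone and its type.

D4 (beat 3) — appoggiatura; D4 (beat 6) — passing tone; D4 (beat 10) — appoggiatura.

The harmony at that moment is F major triad (F, A, C); D4 is not a chord tone.
It is approached by leap up from A3 and left by step down to C4.
Leap in, step out — an appoggiatura.
The harmony at that moment is C major seventh chord (C, E, G, B); D4 is not a chord tone.
It is approached by step up from C4 and left by step up to E4.
Step in, step out in the same direction — a passing tone.
The harmony at that moment is A diminished seventh chord (A, C, Eb, Gb); D4 is not a chord tone.
It is approached by leap down from A4 and left by step up to Eb4.
Leap in, step out — an appoggiatura.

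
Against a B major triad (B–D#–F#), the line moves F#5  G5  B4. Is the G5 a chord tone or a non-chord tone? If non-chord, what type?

The harmony at that moment is B major triad (B, D#, F#); G5 is not a chord tone.
It is approached by step up from F#5 and left by leap down to B4.
Step in, leap out — an escape tone.

Non-chord tone — an escape tone.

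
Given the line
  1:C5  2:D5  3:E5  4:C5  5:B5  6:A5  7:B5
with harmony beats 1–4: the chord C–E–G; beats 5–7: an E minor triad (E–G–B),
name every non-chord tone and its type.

The harmony at that moment is C major triad (C, E, G); D5 is not a chord tone.
It is approached by step up from C5 and left by step up to E5.
Step in, step out in the same direction — a passing tone.
The harmony at that moment is E minor triad (E, G, B); A5 is not a chord tone.
It is approached by step down from B5 and left by step up to B5.
Step away and step back to the same note — a neighbor tone (lower neighbor).

D5 (beat 2) — passing tone; A5 (beat 6) — neighbor tone.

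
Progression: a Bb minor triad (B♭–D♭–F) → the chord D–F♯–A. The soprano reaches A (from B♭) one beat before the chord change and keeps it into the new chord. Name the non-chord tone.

A is an anticipation.

The harmony at that moment is B♭ minor triad (B♭, D♭, F); A is not a chord tone.
It is approached by step down from B♭ and then sustained as the same pitch into the next harmony.
Arriving early and becoming a chord tone when the harmony changes — an anticipation.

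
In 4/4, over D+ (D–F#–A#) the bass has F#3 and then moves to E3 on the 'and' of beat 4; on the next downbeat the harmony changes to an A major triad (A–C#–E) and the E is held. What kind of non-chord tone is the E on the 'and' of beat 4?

Anticipation.

The harmony at that moment is D augmented triad (D, F#, A#); E3 is not a chord tone.
It is approached by step down from F#3 and then sustained as the same pitch into the next harmony.
Arriving early and becoming a chord tone when the harmony changes — an anticipation.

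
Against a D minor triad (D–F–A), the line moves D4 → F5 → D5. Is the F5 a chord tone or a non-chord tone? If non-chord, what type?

Chord tone (the third of D minor triad).

D minor triad contains D, F, A; F is the third, so it is a chord tone.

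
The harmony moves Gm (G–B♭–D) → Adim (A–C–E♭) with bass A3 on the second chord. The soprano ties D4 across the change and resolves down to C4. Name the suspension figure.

At the second chord the bass is A3. The suspended D4 lies a fourth above the bass; after resolving down by step to C4, the interval above the bass becomes a third.
Suspension figures are named by those two intervals: 4–3.

4–3 suspension.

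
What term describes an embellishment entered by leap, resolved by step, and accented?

Appoggiatura.

Approach: by leap. Departure: by step. Metric position: strong.
Leap in, step out, in a metrically strong position — an appoggiatura. (It is the mirror image of the escape tone, which steps in and leaps out from a weak position.)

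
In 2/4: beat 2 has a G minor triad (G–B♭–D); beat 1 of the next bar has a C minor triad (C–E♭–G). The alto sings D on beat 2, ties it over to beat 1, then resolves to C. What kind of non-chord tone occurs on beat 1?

Suspension.

The harmony at that moment is C minor triad (C, E♭, G); D is not a chord tone.
It is held over (the same pitch as the preceding D) and left by step down to C.
Held over from the previous chord and resolving down by step — a suspension.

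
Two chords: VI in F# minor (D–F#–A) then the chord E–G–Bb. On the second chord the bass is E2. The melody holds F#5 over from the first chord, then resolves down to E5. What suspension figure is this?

At the second chord the bass is E2. The suspended F#5 lies a ninth above the bass; after resolving down by step to E5, the interval above the bass becomes an octave.
Suspension figures are named by those two intervals: 9–8.

9–8 suspension.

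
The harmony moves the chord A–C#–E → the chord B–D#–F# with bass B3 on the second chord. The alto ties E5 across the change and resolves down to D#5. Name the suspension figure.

At the second chord the bass is B3. The suspended E5 lies a fourth above the bass; after resolving down by step to D#5, the interval above the bass becomes a third.
Suspension figures are named by those two intervals: 4–3.

4–3 suspension.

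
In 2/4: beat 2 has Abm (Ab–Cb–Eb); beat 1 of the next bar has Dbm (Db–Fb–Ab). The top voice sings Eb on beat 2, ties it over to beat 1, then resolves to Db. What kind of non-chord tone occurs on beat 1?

The harmony at that moment is Db minor triad (Db, Fb, Ab); Eb is not a chord tone.
It is held over (the same pitch as the preceding Eb) and left by step down to Db.
Held over from the previous chord and resolving down by step — a suspension.

Suspension.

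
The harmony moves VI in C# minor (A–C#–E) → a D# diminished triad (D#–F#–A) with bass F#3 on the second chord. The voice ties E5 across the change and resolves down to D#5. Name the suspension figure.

At the second chord the bass is F#3. The suspended E5 lies a seventh above the bass; after resolving down by step to D#5, the interval above the bass becomes a sixth.
Suspension figures are named by those two intervals: 7–6.

7–6 suspension.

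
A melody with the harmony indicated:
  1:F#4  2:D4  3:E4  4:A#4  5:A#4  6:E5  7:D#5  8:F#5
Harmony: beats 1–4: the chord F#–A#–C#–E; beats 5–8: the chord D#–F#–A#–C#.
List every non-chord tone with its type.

D4 (beat 2) — appoggiatura; E5 (beat 6) — appoggiatura.

The harmony at that moment is F# dominant seventh chord (F#, A#, C#, E); D4 is not a chord tone.
It is approached by leap down from F#4 and left by step up to E4.
Leap in, step out — an appoggiatura.
The harmony at that moment is D# minor seventh chord (D#, F#, A#, C#); E5 is not a chord tone.
It is approached by leap up from A#4 and left by step down to D#5.
Leap in, step out — an appoggiatura.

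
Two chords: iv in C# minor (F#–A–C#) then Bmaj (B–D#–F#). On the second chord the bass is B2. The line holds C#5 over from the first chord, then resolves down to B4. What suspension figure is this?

At the second chord the bass is B2. The suspended C#5 lies a ninth above the bass; after resolving down by step to B4, the interval above the bass becomes an octave.
Suspension figures are named by those two intervals: 9–8.

9–8 suspension.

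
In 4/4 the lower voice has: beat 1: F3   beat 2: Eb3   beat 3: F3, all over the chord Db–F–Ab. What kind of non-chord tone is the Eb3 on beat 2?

The harmony at that moment is Db major triad (Db, F, Ab); Eb3 is not a chord tone.
It is approached by step down from F3 and left by step up to F3.
Step away and step back to the same note — a neighbor tone (lower neighbor).

Lower neighbor tone.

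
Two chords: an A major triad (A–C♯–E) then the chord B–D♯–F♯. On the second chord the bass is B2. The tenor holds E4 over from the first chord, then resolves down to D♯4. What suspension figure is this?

4–3 suspension.

At the second chord the bass is B2. The suspended E4 lies a fourth above the bass; after resolving down by step to D♯4, the interval above the bass becomes a third.
Suspension figures are named by those two intervals: 4–3.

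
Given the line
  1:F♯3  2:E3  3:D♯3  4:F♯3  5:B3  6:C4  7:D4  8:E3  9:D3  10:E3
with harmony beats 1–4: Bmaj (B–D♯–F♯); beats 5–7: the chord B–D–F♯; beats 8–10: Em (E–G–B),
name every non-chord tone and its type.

E3 (beat 2) — passing tone; C4 (beat 6) — passing tone; D3 (beat 9) — neighbor tone.

The harmony at that moment is B major triad (B, D♯, F♯); E3 is not a chord tone.
It is approached by step down from F♯3 and left by step down to D♯3.
Step in, step out in the same direction — a passing tone.
The harmony at that moment is B minor triad (B, D, F♯); C4 is not a chord tone.
It is approached by step up from B3 and left by step up to D4.
Step in, step out in the same direction — a passing tone.
The harmony at that moment is E minor triad (E, G, B); D3 is not a chord tone.
It is approached by step down from E3 and left by step up to E3.
Step away and step back to the same note — a neighbor tone (lower neighbor).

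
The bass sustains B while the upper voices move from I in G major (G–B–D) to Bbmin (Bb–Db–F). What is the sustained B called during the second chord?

Pedal tone (pedal point).

The harmony at that moment is Bb minor triad (Bb, Db, F); B is not a chord tone.
It is held over (the same pitch as the preceding B) and then sustained as the same pitch into the next harmony.
Sustained through a change of harmony — a pedal tone.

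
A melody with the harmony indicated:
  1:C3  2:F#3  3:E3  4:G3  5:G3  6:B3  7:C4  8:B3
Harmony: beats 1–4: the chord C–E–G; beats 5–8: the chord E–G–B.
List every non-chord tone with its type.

F#3 (beat 2) — appoggiatura; C4 (beat 7) — neighbor tone.

The harmony at that moment is C major triad (C, E, G); F#3 is not a chord tone.
It is approached by leap up from C3 and left by step down to E3.
Leap in, step out — an appoggiatura.
The harmony at that moment is E minor triad (E, G, B); C4 is not a chord tone.
It is approached by step up from B3 and left by step down to B3.
Step away and step back to the same note — a neighbor tone (upper neighbor).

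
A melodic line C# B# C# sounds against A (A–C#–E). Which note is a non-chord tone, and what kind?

B# is a neighbor tone.

The harmony at that moment is A major triad (A, C#, E); B# is not a chord tone.
It is approached by step down from C# and left by step up to C#.
Step away and step back to the same note — a neighbor tone (lower neighbor).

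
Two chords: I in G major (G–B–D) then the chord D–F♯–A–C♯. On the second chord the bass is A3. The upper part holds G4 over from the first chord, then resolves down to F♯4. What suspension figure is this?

At the second chord the bass is A3. The suspended G4 lies a seventh above the bass; after resolving down by step to F♯4, the interval above the bass becomes a sixth.
Suspension figures are named by those two intervals: 7–6.

7–6 suspension.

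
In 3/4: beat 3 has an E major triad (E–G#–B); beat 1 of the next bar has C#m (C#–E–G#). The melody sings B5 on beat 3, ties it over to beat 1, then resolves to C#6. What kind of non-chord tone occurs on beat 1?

Retardation.

The harmony at that moment is C# minor triad (C#, E, G#); B5 is not a chord tone.
It is held over (the same pitch as the preceding B5) and left by step up to C#6.
Held over from the previous chord and resolving up by step — a retardation.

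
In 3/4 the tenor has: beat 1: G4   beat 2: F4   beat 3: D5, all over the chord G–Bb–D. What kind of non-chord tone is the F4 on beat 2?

The harmony at that moment is G minor triad (G, Bb, D); F4 is not a chord tone.
It is approached by step down from G4 and left by leap up to D5.
Step in, leap out, on a weak beat — an escape tone.

Escape tone.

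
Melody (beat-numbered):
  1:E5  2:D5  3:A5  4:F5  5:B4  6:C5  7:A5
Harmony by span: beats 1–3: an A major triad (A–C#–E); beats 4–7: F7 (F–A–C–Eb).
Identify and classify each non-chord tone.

D5 (beat 2) — escape tone; B4 (beat 5) — appoggiatura.

The harmony at that moment is A major triad (A, C#, E); D5 is not a chord tone.
It is approached by step down from E5 and left by leap up to A5.
Step in, leap out — an escape tone.
The harmony at that moment is F dominant seventh chord (F, A, C, Eb); B4 is not a chord tone.
It is approached by leap down from F5 and left by step up to C5.
Leap in, step out — an appoggiatura.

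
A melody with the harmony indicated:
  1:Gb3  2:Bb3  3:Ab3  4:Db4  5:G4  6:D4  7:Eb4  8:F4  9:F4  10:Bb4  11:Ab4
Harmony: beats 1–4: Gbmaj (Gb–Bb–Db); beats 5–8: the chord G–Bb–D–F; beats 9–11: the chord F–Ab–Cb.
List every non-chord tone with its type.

Ab3 (beat 3) — escape tone; Eb4 (beat 7) — passing tone; Bb4 (beat 10) — appoggiatura.

The harmony at that moment is Gb major triad (Gb, Bb, Db); Ab3 is not a chord tone.
It is approached by step down from Bb3 and left by leap up to Db4.
Step in, leap out — an escape tone.
The harmony at that moment is G minor seventh chord (G, Bb, D, F); Eb4 is not a chord tone.
It is approached by step up from D4 and left by step up to F4.
Step in, step out in the same direction — a passing tone.
The harmony at that moment is F diminished triad (F, Ab, Cb); Bb4 is not a chord tone.
It is approached by leap up from F4 and left by step down to Ab4.
Leap in, step out — an appoggiatura.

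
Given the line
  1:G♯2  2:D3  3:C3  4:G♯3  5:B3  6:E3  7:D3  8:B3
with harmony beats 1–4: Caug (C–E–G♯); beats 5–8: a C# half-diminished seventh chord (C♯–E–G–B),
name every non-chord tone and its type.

The harmony at that moment is C augmented triad (C, E, G♯); D3 is not a chord tone.
It is approached by leap up from G♯2 and left by step down to C3.
Leap in, step out — an appoggiatura.
The harmony at that moment is C♯ half-diminished seventh chord (C♯, E, G, B); D3 is not a chord tone.
It is approached by step down from E3 and left by leap up to B3.
Step in, leap out — an escape tone.

D3 (beat 2) — appoggiatura; D3 (beat 7) — escape tone.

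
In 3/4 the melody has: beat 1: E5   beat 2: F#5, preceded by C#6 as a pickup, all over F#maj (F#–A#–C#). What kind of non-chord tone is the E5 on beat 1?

The harmony at that moment is F# major triad (F#, A#, C#); E5 is not a chord tone.
It is approached by leap down from C#6 and left by step up to F#5.
Leap in, step out, metrically accented — an appoggiatura.

Appoggiatura.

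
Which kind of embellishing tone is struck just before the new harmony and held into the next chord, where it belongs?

Anticipation.

Approach: ahead of the chord change (typically by step), so it is dissonant against the current harmony. Departure: none — the same pitch is restated or held and is a chord tone of the new harmony.
Dissonant first, consonant once the harmony catches up: the note simply arrives early — an anticipation. (The reverse timing, consonant first and dissonant after the change, would be a suspension or retardation.)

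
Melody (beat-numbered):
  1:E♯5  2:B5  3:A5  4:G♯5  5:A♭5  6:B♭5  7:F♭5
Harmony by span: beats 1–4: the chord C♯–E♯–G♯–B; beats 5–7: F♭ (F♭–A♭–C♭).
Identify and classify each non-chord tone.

A5 (beat 3) — passing tone; B♭5 (beat 6) — escape tone.

The harmony at that moment is C♯ dominant seventh chord (C♯, E♯, G♯, B); A5 is not a chord tone.
It is approached by step down from B5 and left by step down to G♯5.
Step in, step out in the same direction — a passing tone.
The harmony at that moment is F♭ major triad (F♭, A♭, C♭); B♭5 is not a chord tone.
It is approached by step up from A♭5 and left by leap down to F♭5.
Step in, leap out — an escape tone.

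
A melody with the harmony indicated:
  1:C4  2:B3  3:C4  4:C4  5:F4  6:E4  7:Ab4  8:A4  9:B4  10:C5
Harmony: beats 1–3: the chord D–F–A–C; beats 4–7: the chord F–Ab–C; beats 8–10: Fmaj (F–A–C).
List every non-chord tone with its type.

B3 (beat 2) — neighbor tone; E4 (beat 6) — escape tone; B4 (beat 9) — passing tone.

The harmony at that moment is D minor seventh chord (D, F, A, C); B3 is not a chord tone.
It is approached by step down from C4 and left by step up to C4.
Step away and step back to the same note — a neighbor tone (lower neighbor).
The harmony at that moment is F minor triad (F, Ab, C); E4 is not a chord tone.
It is approached by step down from F4 and left by leap up to Ab4.
Step in, leap out — an escape tone.
The harmony at that moment is F major triad (F, A, C); B4 is not a chord tone.
It is approached by step up from A4 and left by step up to C5.
Step in, step out in the same direction — a passing tone.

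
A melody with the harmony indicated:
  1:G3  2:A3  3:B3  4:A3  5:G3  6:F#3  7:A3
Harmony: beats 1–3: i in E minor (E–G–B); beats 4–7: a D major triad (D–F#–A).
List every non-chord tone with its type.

A3 (beat 2) — passing tone; G3 (beat 5) — passing tone.

The harmony at that moment is E minor triad (E, G, B); A3 is not a chord tone.
It is approached by step up from G3 and left by step up to B3.
Step in, step out in the same direction — a passing tone.
The harmony at that moment is D major triad (D, F#, A); G3 is not a chord tone.
It is approached by step down from A3 and left by step down to F#3.
Step in, step out in the same direction — a passing tone.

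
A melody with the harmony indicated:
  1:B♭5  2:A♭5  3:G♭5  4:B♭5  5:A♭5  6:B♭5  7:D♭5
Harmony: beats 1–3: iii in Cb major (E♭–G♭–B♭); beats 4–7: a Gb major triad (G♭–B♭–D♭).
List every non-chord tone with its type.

The harmony at that moment is E♭ minor triad (E♭, G♭, B♭); A♭5 is not a chord tone.
It is approached by step down from B♭5 and left by step down to G♭5.
Step in, step out in the same direction — a passing tone.
The harmony at that moment is G♭ major triad (G♭, B♭, D♭); A♭5 is not a chord tone.
It is approached by step down from B♭5 and left by step up to B♭5.
Step away and step back to the same note — a neighbor tone (lower neighbor).

A♭5 (beat 2) — passing tone; A♭5 (beat 5) — neighbor tone.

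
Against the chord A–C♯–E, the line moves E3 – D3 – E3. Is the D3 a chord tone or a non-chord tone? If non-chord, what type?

Non-chord tone — a neighbor tone.

The harmony at that moment is A major triad (A, C♯, E); D3 is not a chord tone.
It is approached by step down from E3 and left by step up to E3.
Step away and step back to the same note — a neighbor tone (lower neighbor).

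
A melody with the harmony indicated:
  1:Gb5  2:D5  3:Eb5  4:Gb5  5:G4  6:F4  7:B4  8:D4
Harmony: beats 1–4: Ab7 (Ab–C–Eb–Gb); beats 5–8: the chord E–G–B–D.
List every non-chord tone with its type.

The harmony at that moment is Ab dominant seventh chord (Ab, C, Eb, Gb); D5 is not a chord tone.
It is approached by leap down from Gb5 and left by step up to Eb5.
Leap in, step out — an appoggiatura.
The harmony at that moment is E minor seventh chord (E, G, B, D); F4 is not a chord tone.
It is approached by step down from G4 and left by leap up to B4.
Step in, leap out — an escape tone.

D5 (beat 2) — appoggiatura; F4 (beat 6) — escape tone.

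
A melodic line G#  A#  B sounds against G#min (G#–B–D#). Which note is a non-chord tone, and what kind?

A# is a passing tone.

The harmony at that moment is G# minor triad (G#, B, D#); A# is not a chord tone.
It is approached by step up from G# and left by step up to B.
Step in, step out in the same direction — a passing tone.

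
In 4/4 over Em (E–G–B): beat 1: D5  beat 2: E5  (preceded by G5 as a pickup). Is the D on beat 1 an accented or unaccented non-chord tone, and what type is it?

The harmony at that moment is E minor triad (E, G, B); D5 is not a chord tone.
It is approached by leap down from G5 and left by step up to E5.
Leap in, step out — an appoggiatura.
It falls on the downbeat, so it is accented.

Accented appoggiatura.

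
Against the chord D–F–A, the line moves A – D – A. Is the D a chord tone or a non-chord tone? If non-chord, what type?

Chord tone (the root of D minor triad).

D minor triad contains D, F, A; D is the root, so it is a chord tone.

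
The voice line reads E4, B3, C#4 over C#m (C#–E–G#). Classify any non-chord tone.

The harmony at that moment is C# minor triad (C#, E, G#); B3 is not a chord tone.
It is approached by leap down from E4 and left by step up to C#4.
Leap in, step out — an appoggiatura.

B3 is an appoggiatura.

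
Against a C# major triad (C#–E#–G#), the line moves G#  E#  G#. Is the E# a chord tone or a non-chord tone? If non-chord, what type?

Chord tone (the third of C# major triad).

C# major triad contains C#, E#, G#; E# is the third, so it is a chord tone.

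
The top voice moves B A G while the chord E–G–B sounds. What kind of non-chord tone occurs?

The harmony at that moment is E minor triad (E, G, B); A is not a chord tone.
It is approached by step down from B and left by step down to G.
Step in, step out in the same direction — a passing tone.

A is a passing tone.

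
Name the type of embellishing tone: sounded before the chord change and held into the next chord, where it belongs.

Approach: ahead of the chord change (typically by step), so it is dissonant against the current harmony. Departure: none — the same pitch is restated or held and is a chord tone of the new harmony.
Dissonant first, consonant once the harmony catches up: the note simply arrives early — an anticipation. (The reverse timing, consonant first and dissonant after the change, would be a suspension or retardation.)

Anticipation.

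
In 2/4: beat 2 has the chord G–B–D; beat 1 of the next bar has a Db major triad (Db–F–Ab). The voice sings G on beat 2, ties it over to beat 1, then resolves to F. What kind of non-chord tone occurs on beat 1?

Suspension.

The harmony at that moment is Db major triad (Db, F, Ab); G is not a chord tone.
It is held over (the same pitch as the preceding G) and left by step down to F.
Held over from the previous chord and resolving down by step — a suspension.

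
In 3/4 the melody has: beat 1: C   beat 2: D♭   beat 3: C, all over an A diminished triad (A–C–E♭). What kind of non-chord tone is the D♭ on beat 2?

Upper neighbor tone.

The harmony at that moment is A diminished triad (A, C, E♭); D♭ is not a chord tone.
It is approached by step up from C and left by step down to C.
Step away and step back to the same note — a neighbor tone (upper neighbor).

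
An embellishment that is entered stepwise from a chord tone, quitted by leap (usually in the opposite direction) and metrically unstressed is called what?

Escape tone.

Approach: by step. Departure: by leap. Metric position: weak.
Step in, leap out, from a weak position — an escape tone (échappée). (It is the mirror image of the appoggiatura, which leaps in and steps out on a strong beat.)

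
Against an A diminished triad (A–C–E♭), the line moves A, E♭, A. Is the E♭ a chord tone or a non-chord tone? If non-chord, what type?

A diminished triad contains A, C, E♭; E♭ is the fifth, so it is a chord tone.

Chord tone (the fifth of A diminished triad).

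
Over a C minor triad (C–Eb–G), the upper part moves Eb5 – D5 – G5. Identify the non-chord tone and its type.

The harmony at that moment is C minor triad (C, Eb, G); D5 is not a chord tone.
It is approached by step down from Eb5 and left by leap up to G5.
Step in, leap out — an escape tone.

D5 is an escape tone.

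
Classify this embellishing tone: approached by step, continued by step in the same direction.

Passing tone.

Approach: by step. Departure: by step, continuing in the same direction.
Stepwise on both sides with no change of direction means the note fills in the space between two different chord tones — a passing tone. (Had it turned back to its starting note it would be a neighbor tone instead.)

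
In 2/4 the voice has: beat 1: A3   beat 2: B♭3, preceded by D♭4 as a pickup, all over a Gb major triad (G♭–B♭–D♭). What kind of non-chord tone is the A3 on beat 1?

The harmony at that moment is G♭ major triad (G♭, B♭, D♭); A3 is not a chord tone.
It is approached by leap down from D♭4 and left by step up to B♭3.
Leap in, step out, metrically accented — an appoggiatura.

Appoggiatura.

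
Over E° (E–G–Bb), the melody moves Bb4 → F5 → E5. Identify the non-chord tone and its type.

F5 is an appoggiatura.

The harmony at that moment is E diminished triad (E, G, Bb); F5 is not a chord tone.
It is approached by leap up from Bb4 and left by step down to E5.
Leap in, step out — an appoggiatura.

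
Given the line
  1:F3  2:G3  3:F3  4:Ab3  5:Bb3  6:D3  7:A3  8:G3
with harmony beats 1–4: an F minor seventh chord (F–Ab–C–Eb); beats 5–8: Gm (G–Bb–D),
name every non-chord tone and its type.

The harmony at that moment is F minor seventh chord (F, Ab, C, Eb); G3 is not a chord tone.
It is approached by step up from F3 and left by step down to F3.
Step away and step back to the same note — a neighbor tone (upper neighbor).
The harmony at that moment is G minor triad (G, Bb, D); A3 is not a chord tone.
It is approached by leap up from D3 and left by step down to G3.
Leap in, step out — an appoggiatura.

G3 (beat 2) — neighbor tone; A3 (beat 7) — appoggiatura.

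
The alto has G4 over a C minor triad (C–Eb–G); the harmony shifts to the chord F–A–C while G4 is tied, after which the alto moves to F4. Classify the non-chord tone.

The harmony at that moment is F major triad (F, A, C); G4 is not a chord tone.
It is held over (the same pitch as the preceding G4) and left by step down to F4.
Held over from the previous chord and resolving down by step — a suspension.

G4 is a suspension.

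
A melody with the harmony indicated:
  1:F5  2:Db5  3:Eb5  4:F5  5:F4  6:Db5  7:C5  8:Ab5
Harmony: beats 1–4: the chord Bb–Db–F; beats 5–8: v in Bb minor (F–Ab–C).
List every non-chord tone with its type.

Eb5 (beat 3) — passing tone; Db5 (beat 6) — appoggiatura.

The harmony at that moment is Bb minor triad (Bb, Db, F); Eb5 is not a chord tone.
It is approached by step up from Db5 and left by step up to F5.
Step in, step out in the same direction — a passing tone.
The harmony at that moment is F minor triad (F, Ab, C); Db5 is not a chord tone.
It is approached by leap up from F4 and left by step down to C5.
Leap in, step out — an appoggiatura.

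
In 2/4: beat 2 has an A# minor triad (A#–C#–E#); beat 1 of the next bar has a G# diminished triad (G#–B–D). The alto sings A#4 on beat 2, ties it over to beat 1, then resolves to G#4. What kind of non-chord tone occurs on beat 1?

The harmony at that moment is G# diminished triad (G#, B, D); A#4 is not a chord tone.
It is held over (the same pitch as the preceding A#4) and left by step down to G#4.
Held over from the previous chord and resolving down by step — a suspension.

Suspension.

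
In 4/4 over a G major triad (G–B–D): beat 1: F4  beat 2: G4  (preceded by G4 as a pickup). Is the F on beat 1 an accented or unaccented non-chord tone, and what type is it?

Accented neighbor tone.

The harmony at that moment is G major triad (G, B, D); F4 is not a chord tone.
It is approached by step down from G4 and left by step up to G4.
Step away and step back to the same note — a neighbor tone (lower neighbor).
It falls on the downbeat, so it is accented.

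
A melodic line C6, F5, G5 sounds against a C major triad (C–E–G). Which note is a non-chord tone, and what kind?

The harmony at that moment is C major triad (C, E, G); F5 is not a chord tone.
It is approached by leap down from C6 and left by step up to G5.
Leap in, step out — an appoggiatura.

F5 is an appoggiatura.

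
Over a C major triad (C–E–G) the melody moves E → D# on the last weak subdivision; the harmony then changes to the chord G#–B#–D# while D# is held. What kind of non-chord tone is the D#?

The harmony at that moment is C major triad (C, E, G); D# is not a chord tone.
It is approached by step down from E and then sustained as the same pitch into the next harmony.
Arriving early and becoming a chord tone when the harmony changes — an anticipation.

D# is an anticipation.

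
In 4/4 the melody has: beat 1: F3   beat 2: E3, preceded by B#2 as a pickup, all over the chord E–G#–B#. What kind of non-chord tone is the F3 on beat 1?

The harmony at that moment is E augmented triad (E, G#, B#); F3 is not a chord tone.
It is approached by leap up from B#2 and left by step down to E3.
Leap in, step out, metrically accented — an appoggiatura.

Appoggiatura.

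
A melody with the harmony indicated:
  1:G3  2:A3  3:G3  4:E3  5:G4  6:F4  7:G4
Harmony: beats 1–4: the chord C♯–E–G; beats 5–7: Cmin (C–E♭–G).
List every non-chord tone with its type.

The harmony at that moment is C♯ diminished triad (C♯, E, G); A3 is not a chord tone.
It is approached by step up from G3 and left by step down to G3.
Step away and step back to the same note — a neighbor tone (upper neighbor).
The harmony at that moment is C minor triad (C, E♭, G); F4 is not a chord tone.
It is approached by step down from G4 and left by step up to G4.
Step away and step back to the same note — a neighbor tone (lower neighbor).

A3 (beat 2) — neighbor tone; F4 (beat 6) — neighbor tone.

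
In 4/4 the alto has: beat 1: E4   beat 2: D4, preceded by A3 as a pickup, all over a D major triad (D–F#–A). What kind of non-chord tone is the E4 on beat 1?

The harmony at that moment is D major triad (D, F#, A); E4 is not a chord tone.
It is approached by leap up from A3 and left by step down to D4.
Leap in, step out, metrically accented — an appoggiatura.

Appoggiatura.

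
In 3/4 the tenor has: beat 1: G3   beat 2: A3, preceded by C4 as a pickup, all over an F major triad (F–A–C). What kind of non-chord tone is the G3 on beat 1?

Appoggiatura.

The harmony at that moment is F major triad (F, A, C); G3 is not a chord tone.
It is approached by leap down from C4 and left by step up to A3.
Leap in, step out, metrically accented — an appoggiatura.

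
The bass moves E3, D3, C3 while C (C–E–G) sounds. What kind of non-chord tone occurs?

The harmony at that moment is C major triad (C, E, G); D3 is not a chord tone.
It is approached by step down from E3 and left by step down to C3.
Step in, step out in the same direction — a passing tone.

D3 is a passing tone.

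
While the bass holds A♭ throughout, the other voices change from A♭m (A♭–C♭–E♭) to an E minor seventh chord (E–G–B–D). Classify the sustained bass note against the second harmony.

The harmony at that moment is E minor seventh chord (E, G, B, D); A♭ is not a chord tone.
It is held over (the same pitch as the preceding A♭) and then sustained as the same pitch into the next harmony.
Sustained through a change of harmony — a pedal tone.

Pedal tone (pedal point).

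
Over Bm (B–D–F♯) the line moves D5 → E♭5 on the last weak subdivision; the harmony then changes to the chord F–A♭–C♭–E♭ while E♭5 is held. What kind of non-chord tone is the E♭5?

E♭5 is an anticipation.

The harmony at that moment is B minor triad (B, D, F♯); E♭5 is not a chord tone.
It is approached by step up from D5 and then sustained as the same pitch into the next harmony.
Arriving early and becoming a chord tone when the harmony changes — an anticipation.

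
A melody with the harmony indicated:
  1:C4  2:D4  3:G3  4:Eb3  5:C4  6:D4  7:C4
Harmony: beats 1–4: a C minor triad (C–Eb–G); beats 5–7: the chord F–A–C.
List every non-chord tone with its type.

D4 (beat 2) — escape tone; D4 (beat 6) — neighbor tone.

The harmony at that moment is C minor triad (C, Eb, G); D4 is not a chord tone.
It is approached by step up from C4 and left by leap down to G3.
Step in, leap out — an escape tone.
The harmony at that moment is F major triad (F, A, C); D4 is not a chord tone.
It is approached by step up from C4 and left by step down to C4.
Step away and step back to the same note — a neighbor tone (upper neighbor).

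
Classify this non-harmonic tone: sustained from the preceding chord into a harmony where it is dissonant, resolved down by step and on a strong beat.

Approach: by preparation — the pitch is first a chord tone, then held (tied or repeated) while the harmony changes under it. Departure: down by step. Metric position: strong.
A prepared dissonance that resolves downward by step — a suspension. (The same figure resolving upward would be a retardation.)

Suspension.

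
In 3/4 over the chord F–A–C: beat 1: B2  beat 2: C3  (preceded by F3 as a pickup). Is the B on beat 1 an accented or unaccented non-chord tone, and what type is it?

Accented appoggiatura.

The harmony at that moment is F major triad (F, A, C); B2 is not a chord tone.
It is approached by leap down from F3 and left by step up to C3.
Leap in, step out — an appoggiatura.
It falls on the downbeat, so it is accented.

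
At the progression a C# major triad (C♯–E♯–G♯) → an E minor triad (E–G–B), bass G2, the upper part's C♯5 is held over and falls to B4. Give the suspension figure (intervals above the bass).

At the second chord the bass is G2. The suspended C♯5 lies a fourth above the bass; after resolving down by step to B4, the interval above the bass becomes a third.
Suspension figures are named by those two intervals: 4–3.

4–3 suspension.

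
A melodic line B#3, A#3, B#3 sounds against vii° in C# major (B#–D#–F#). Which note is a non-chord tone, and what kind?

The harmony at that moment is B# diminished triad (B#, D#, F#); A#3 is not a chord tone.
It is approached by step down from B#3 and left by step up to B#3.
Step away and step back to the same note — a neighbor tone (lower neighbor).

A#3 is a neighbor tone.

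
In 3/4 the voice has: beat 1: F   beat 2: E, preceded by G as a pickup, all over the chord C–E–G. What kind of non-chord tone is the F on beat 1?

Passing tone.

The harmony at that moment is C major triad (C, E, G); F is not a chord tone.
It is approached by step down from G and left by step down to E.
Step in, step out in the same direction — a passing tone.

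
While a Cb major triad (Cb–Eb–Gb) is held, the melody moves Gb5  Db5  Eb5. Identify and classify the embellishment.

The harmony at that moment is Cb major triad (Cb, Eb, Gb); Db5 is not a chord tone.
It is approached by leap down from Gb5 and left by step up to Eb5.
Leap in, step out — an appoggiatura.

Db5 is an appoggiatura.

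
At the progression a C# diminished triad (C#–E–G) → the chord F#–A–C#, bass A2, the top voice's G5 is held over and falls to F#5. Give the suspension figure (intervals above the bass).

7–6 suspension.

At the second chord the bass is A2. The suspended G5 lies a seventh above the bass; after resolving down by step to F#5, the interval above the bass becomes a sixth.
Suspension figures are named by those two intervals: 7–6.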